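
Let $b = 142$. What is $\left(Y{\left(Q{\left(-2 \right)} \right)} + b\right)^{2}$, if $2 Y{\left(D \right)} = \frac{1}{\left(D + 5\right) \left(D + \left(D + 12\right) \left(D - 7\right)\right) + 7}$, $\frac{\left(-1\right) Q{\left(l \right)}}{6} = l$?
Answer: $\frac{408685311225}{20268004} \approx 20164.0$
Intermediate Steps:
$Q{\left(l \right)} = - 6 l$
$Y{\left(D \right)} = \frac{1}{2 \left(7 + \left(5 + D\right) \left(D + \left(-7 + D\right) \left(12 + D\right)\right)\right)}$ ($Y{\left(D \right)} = \frac{1}{2 \left(\left(D + 5\right) \left(D + \left(D + 12\right) \left(D - 7\right)\right) + 7\right)} = \frac{1}{2 \left(\left(5 + D\right) \left(D + \left(12 + D\right) \left(-7 + D\right)\right) + 7\right)} = \frac{1}{2 \left(\left(5 + D\right) \left(D + \left(-7 + D\right) \left(12 + D\right)\right) + 7\right)} = \frac{1}{2 \left(7 + \left(5 + D\right) \left(D + \left(-7 + D\right) \left(12 + D\right)\right)\right)}$)
$\left(Y{\left(Q{\left(-2 \right)} \right)} + b\right)^{2} = \left(\frac{1}{2 \left(-413 + \left(\left(-6\right) \left(-2\right)\right)^{3} - 54 \left(\left(-6\right) \left(-2\right)\right) + 11 \left(\left(-6\right) \left(-2\right)\right)^{2}\right)} + 142\right)^{2} = \left(\frac{1}{2 \left(-413 + 12^{3} - 648 + 11 \cdot 12^{2}\right)} + 142\right)^{2} = \left(\frac{1}{2 \left(-413 + 1728 - 648 + 11 \cdot 144\right)} + 142\right)^{2} = \left(\frac{1}{2 \left(-413 + 1728 - 648 + 1584\right)} + 142\right)^{2} = \left(\frac{1}{2 \cdot 2251} + 142\right)^{2} = \left(\frac{1}{2} \cdot \frac{1}{2251} + 142\right)^{2} = \left(\frac{1}{4502} + 142\right)^{2} = \left(\frac{639285}{4502}\right)^{2} = \frac{408685311225}{20268004}$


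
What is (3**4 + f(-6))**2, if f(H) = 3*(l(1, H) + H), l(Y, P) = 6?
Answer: 6561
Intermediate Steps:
f(H) = 18 + 3*H (f(H) = 3*(6 + H) = 18 + 3*H)
(3**4 + f(-6))**2 = (3**4 + (18 + 3*(-6)))**2 = (81 + (18 - 18))**2 = (81 + 0)**2 = 81**2 = 6561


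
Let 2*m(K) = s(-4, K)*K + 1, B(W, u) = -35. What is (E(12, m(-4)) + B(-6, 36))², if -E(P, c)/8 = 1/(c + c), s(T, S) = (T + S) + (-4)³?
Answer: 102475129/83521 ≈ 1226.9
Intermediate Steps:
s(T, S) = -64 + S + T (s(T, S) = (S + T) - 64 = -64 + S + T)
m(K) = ½ + K*(-68 + K)/2 (m(K) = ((-64 + K - 4)*K + 1)/2 = ((-68 + K)*K + 1)/2 = (K*(-68 + K) + 1)/2 = (1 + K*(-68 + K))/2 = ½ + K*(-68 + K)/2)
E(P, c) = -4/c (E(P, c) = -8/(c + c) = -8*1/(2*c) = -4/c)
(E(12, m(-4)) + B(-6, 36))² = (-4/(½ + (½)*(-4)*(-68 - 4)) - 35)² = (-4/(½ + (½)*(-4)*(-72)) - 35)² = (-4/(½ + 144) - 35)² = (-4/289/2 - 35)² = (-4*2/289 - 35)² = (-8/289 - 35)² = (-10123/289)² = 102475129/83521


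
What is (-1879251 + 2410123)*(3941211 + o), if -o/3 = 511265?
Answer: 1278029746752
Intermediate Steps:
o = -1533795 (o = -3*511265 = -1533795)
(-1879251 + 2410123)*(3941211 + o) = (-1879251 + 2410123)*(3941211 - 1533795) = 530872*2407416 = 1278029746752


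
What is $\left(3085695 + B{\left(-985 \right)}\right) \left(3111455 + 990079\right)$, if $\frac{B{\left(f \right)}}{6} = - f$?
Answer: $12680323022070$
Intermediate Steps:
$B{\left(f \right)} = - 6 f$ ($B{\left(f \right)} = 6 \left(- f\right) = - 6 f$)
$\left(3085695 + B{\left(-985 \right)}\right) \left(3111455 + 990079\right) = \left(3085695 - -5910\right) \left(3111455 + 990079\right) = \left(3085695 + 5910\right) 4101534 = 3091605 \cdot 4101534 = 12680323022070$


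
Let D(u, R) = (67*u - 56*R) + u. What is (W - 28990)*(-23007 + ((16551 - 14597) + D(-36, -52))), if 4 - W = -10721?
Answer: 376058085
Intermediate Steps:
W = 10725 (W = 4 - 1*(-10721) = 4 + 10721 = 10725)
D(u, R) = -56*R + 68*u (D(u, R) = (-56*R + 67*u) + u = -56*R + 68*u)
(W - 28990)*(-23007 + ((16551 - 14597) + D(-36, -52))) = (10725 - 28990)*(-23007 + ((16551 - 14597) + (-56*(-52) + 68*(-36)))) = -18265*(-23007 + (1954 + (2912 - 2448))) = -18265*(-23007 + (1954 + 464)) = -18265*(-23007 + 2418) = -18265*(-20589) = 376058085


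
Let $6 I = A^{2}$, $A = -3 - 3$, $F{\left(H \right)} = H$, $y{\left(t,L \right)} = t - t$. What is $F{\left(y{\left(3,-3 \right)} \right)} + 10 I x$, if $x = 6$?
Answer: $360$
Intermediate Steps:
$y{\left(t,L \right)} = 0$
$A = -6$ ($A = -3 - 3 = -6$)
$I = 6$ ($I = \frac{\left(-6\right)^{2}}{6} = \frac{1}{6} \cdot 36 = 6$)
$F{\left(y{\left(3,-3 \right)} \right)} + 10 I x = 0 + 10 \cdot 6 \cdot 6 = 0 + 60 \cdot 6 = 0 + 360 = 360$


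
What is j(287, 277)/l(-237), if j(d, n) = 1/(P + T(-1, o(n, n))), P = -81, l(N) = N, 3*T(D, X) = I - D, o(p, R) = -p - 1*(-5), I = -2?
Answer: 1/19276 ≈ 5.1878e-5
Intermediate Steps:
o(p, R) = 5 - p (o(p, R) = -p + 5 = 5 - p)
T(D, X) = -⅔ - D/3 (T(D, X) = (-2 - D)/3 = -⅔ - D/3)
j(d, n) = -3/244 (j(d, n) = 1/(-81 + (-⅔ - ⅓*(-1))) = 1/(-81 + (-⅔ + ⅓)) = 1/(-81 - ⅓) = 1/(-244/3) = -3/244)
j(287, 277)/l(-237) = -3/244/(-237) = -3/244*(-1/237) = 1/19276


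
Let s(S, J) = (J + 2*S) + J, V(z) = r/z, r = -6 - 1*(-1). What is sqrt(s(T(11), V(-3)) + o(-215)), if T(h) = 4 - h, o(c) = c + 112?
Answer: I*sqrt(1023)/3 ≈ 10.661*I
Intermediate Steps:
o(c) = 112 + c
r = -5 (r = -6 + 1 = -5)
V(z) = -5/z
s(S, J) = 2*J + 2*S
sqrt(s(T(11), V(-3)) + o(-215)) = sqrt((2*(-5/(-3)) + 2*(4 - 1*11)) + (112 - 215)) = sqrt((2*(-5*(-1/3)) + 2*(4 - 11)) - 103) = sqrt((2*(5/3) + 2*(-7)) - 103) = sqrt((10/3 - 14) - 103) = sqrt(-32/3 - 103) = sqrt(-341/3) = I*sqrt(1023)/3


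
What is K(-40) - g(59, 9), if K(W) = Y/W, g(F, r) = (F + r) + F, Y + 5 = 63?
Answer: -2569/20 ≈ -128.45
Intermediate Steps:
Y = 58 (Y = -5 + 63 = 58)
g(F, r) = r + 2*F
K(W) = 58/W
K(-40) - g(59, 9) = 58/(-40) - (9 + 2*59) = 58*(-1/40) - (9 + 118) = -29/20 - 1*127 = -29/20 - 127 = -2569/20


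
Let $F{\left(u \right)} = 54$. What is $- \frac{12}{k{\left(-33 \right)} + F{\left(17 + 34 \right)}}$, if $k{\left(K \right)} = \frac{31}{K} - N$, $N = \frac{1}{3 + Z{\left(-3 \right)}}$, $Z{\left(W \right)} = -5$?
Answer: $- \frac{792}{3535} \approx -0.22405$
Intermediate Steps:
$N = - \frac{1}{2}$ ($N = \frac{1}{3 - 5} = \frac{1}{-2} = - \frac{1}{2} \approx -0.5$)
$k{\left(K \right)} = \frac{1}{2} + \frac{31}{K}$ ($k{\left(K \right)} = \frac{31}{K} - - \frac{1}{2} = \frac{31}{K} + \frac{1}{2} = \frac{1}{2} + \frac{31}{K}$)
$- \frac{12}{k{\left(-33 \right)} + F{\left(17 + 34 \right)}} = - \frac{12}{\frac{62 - 33}{2 \left(-33\right)} + 54} = - \frac{12}{\frac{1}{2} \left(- \frac{1}{33}\right) 29 + 54} = - \frac{12}{- \frac{29}{66} + 54} = - \frac{12}{\frac{3535}{66}} = \left(-12\right) \frac{66}{3535} = - \frac{792}{3535}$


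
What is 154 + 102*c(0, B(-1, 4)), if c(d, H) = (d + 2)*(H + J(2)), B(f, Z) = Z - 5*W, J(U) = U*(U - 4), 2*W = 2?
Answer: -866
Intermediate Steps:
W = 1 (W = (½)*2 = 1)
J(U) = U*(-4 + U)
B(f, Z) = -5 + Z (B(f, Z) = Z - 5*1 = Z - 5 = -5 + Z)
c(d, H) = (-4 + H)*(2 + d) (c(d, H) = (d + 2)*(H + 2*(-4 + 2)) = (2 + d)*(H + 2*(-2)) = (2 + d)*(H - 4) = (2 + d)*(-4 + H) = (-4 + H)*(2 + d))
154 + 102*c(0, B(-1, 4)) = 154 + 102*(-8 - 4*0 + 2*(-5 + 4) + (-5 + 4)*0) = 154 + 102*(-8 + 0 + 2*(-1) - 1*0) = 154 + 102*(-8 + 0 - 2 + 0) = 154 + 102*(-10) = 154 - 1020 = -866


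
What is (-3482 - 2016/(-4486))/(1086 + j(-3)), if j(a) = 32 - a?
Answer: -7809118/2514403 ≈ -3.1058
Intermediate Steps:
(-3482 - 2016/(-4486))/(1086 + j(-3)) = (-3482 - 2016/(-4486))/(1086 + (32 - 1*(-3))) = (-3482 - 2016*(-1/4486))/(1086 + (32 + 3)) = (-3482 + 1008/2243)/(1086 + 35) = -7809118/2243/1121 = -7809118/2243*1/1121 = -7809118/2514403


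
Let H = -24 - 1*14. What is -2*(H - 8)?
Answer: 92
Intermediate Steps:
H = -38 (H = -24 - 14 = -38)
-2*(H - 8) = -2*(-38 - 8) = -2*(-46) = 92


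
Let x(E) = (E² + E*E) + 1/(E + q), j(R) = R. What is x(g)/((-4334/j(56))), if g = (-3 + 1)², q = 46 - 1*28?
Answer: -9870/23837 ≈ -0.41406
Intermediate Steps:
q = 18 (q = 46 - 28 = 18)
g = 4 (g = (-2)² = 4)
x(E) = 1/(18 + E) + 2*E² (x(E) = (E² + E*E) + 1/(E + 18) = (E² + E²) + 1/(18 + E) = 2*E² + 1/(18 + E) = 1/(18 + E) + 2*E²)
x(g)/((-4334/j(56))) = ((1 + 2*4³ + 36*4²)/(18 + 4))/((-4334/56)) = ((1 + 2*64 + 36*16)/22)/((-4334*1/56)) = ((1 + 128 + 576)/22)/(-2167/28) = ((1/22)*705)*(-28/2167) = (705/22)*(-28/2167) = -9870/23837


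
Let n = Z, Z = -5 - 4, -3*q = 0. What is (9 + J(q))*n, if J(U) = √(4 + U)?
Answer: -99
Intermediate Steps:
q = 0 (q = -⅓*0 = 0)
Z = -9
n = -9
(9 + J(q))*n = (9 + √(4 + 0))*(-9) = (9 + √4)*(-9) = (9 + 2)*(-9) = 11*(-9) = -99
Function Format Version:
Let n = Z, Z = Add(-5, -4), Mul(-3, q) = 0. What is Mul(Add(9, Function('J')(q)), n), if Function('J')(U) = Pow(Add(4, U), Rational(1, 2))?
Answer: -99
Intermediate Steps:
q = 0 (q = Mul(Rational(-1, 3), 0) = 0)
Z = -9
n = -9
Mul(Add(9, Function('J')(q)), n) = Mul(Add(9, Pow(Add(4, 0), Rational(1, 2))), -9) = Mul(Add(9, Pow(4, Rational(1, 2))), -9) = Mul(Add(9, 2), -9) = Mul(11, -9) = -99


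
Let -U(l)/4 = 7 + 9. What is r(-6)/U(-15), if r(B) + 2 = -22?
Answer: 3/8 ≈ 0.37500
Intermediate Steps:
r(B) = -24 (r(B) = -2 - 22 = -24)
U(l) = -64 (U(l) = -4*(7 + 9) = -4*16 = -64)
r(-6)/U(-15) = -24/(-64) = -24*(-1/64) = 3/8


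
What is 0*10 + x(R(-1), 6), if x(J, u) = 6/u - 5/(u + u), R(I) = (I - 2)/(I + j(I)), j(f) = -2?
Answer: 7/12 ≈ 0.58333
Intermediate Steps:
R(I) = 1 (R(I) = (I - 2)/(I - 2) = (-2 + I)/(-2 + I) = 1)
x(J, u) = 7/(2*u) (x(J, u) = 6/u - 5*1/(2*u) = 6/u - 5/(2*u) = 7/(2*u))
0*10 + x(R(-1), 6) = 0*10 + (7/2)/6 = 0 + (7/2)*(⅙) = 0 + 7/12 = 7/12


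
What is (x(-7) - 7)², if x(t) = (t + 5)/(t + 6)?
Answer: 25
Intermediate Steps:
x(t) = (5 + t)/(6 + t)
(x(-7) - 7)² = ((5 - 7)/(6 - 7) - 7)² = (-2/(-1) - 7)² = (-1*(-2) - 7)² = (2 - 7)² = (-5)² = 25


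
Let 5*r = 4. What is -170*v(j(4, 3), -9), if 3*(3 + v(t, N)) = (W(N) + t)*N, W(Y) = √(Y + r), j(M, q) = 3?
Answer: 2040 + 102*I*√205 ≈ 2040.0 + 1460.4*I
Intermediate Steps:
r = ⅘ (r = (⅕)*4 = ⅘ ≈ 0.80000)
W(Y) = √(⅘ + Y) (W(Y) = √(Y + ⅘) = √(⅘ + Y))
v(t, N) = -3 + N*(t + √(20 + 25*N)/5)/3 (v(t, N) = -3 + ((√(20 + 25*N)/5 + t)*N)/3 = -3 + ((t + √(20 + 25*N)/5)*N)/3 = -3 + (N*(t + √(20 + 25*N)/5))/3 = -3 + N*(t + √(20 + 25*N)/5)/3)
-170*v(j(4, 3), -9) = -170*(-3 + (⅓)*(-9)*3 + (1/15)*(-9)*√(20 + 25*(-9))) = -170*(-3 - 9 + (1/15)*(-9)*√(20 - 225)) = -170*(-3 - 9 + (1/15)*(-9)*√(-205)) = -170*(-3 - 9 + (1/15)*(-9)*(I*√205)) = -170*(-3 - 9 - 3*I*√205/5) = -170*(-12 - 3*I*√205/5) = 2040 + 102*I*√205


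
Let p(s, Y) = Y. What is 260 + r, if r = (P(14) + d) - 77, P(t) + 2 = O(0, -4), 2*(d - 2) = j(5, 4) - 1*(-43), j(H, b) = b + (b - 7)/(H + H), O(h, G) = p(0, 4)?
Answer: 4207/20 ≈ 210.35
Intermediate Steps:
O(h, G) = 4
j(H, b) = b + (-7 + b)/(2*H) (j(H, b) = b + (-7 + b)/((2*H)) = b + (-7 + b)*(1/(2*H)) = b + (-7 + b)/(2*H))
d = 507/20 (d = 2 + ((1/2)*(-7 + 4 + 2*5*4)/5 - 1*(-43))/2 = 2 + ((1/2)*(1/5)*(-7 + 4 + 40) + 43)/2 = 2 + ((1/2)*(1/5)*37 + 43)/2 = 2 + (37/10 + 43)/2 = 2 + (1/2)*(467/10) = 2 + 467/20 = 507/20 ≈ 25.350)
P(t) = 2 (P(t) = -2 + 4 = 2)
r = -993/20 (r = (2 + 507/20) - 77 = 547/20 - 77 = -993/20 ≈ -49.650)
260 + r = 260 - 993/20 = 4207/20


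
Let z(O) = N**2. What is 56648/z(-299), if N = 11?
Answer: 56648/121 ≈ 468.17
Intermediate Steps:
z(O) = 121 (z(O) = 11**2 = 121)
56648/z(-299) = 56648/121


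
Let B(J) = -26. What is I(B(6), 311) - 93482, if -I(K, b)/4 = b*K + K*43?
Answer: -56666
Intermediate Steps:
I(K, b) = -172*K - 4*K*b (I(K, b) = -4*(b*K + K*43) = -4*(K*b + 43*K) = -4*(43*K + K*b) = -172*K - 4*K*b)
I(B(6), 311) - 93482 = -4*(-26)*(43 + 311) - 93482 = -4*(-26)*354 - 93482 = 36816 - 93482 = -56666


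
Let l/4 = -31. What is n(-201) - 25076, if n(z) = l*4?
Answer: -25572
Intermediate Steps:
l = -124 (l = 4*(-31) = -124)
n(z) = -496 (n(z) = -124*4 = -496)
n(-201) - 25076 = -496 - 25076 = -25572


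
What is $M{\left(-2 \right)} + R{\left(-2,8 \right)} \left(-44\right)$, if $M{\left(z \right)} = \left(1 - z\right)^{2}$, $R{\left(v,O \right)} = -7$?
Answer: $317$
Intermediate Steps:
$M{\left(-2 \right)} + R{\left(-2,8 \right)} \left(-44\right) = \left(-1 - 2\right)^{2} - -308 = \left(-3\right)^{2} + 308 = 9 + 308 = 317$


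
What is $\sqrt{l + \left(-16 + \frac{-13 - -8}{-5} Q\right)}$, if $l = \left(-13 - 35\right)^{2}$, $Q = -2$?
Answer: $3 \sqrt{254} \approx 47.812$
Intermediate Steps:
$l = 2304$ ($l = \left(-48\right)^{2} = 2304$)
$\sqrt{l + \left(-16 + \frac{-13 - -8}{-5} Q\right)} = \sqrt{2304 - \left(16 - \frac{-13 - -8}{-5} \left(-2\right)\right)} = \sqrt{2304 - \left(16 - \left(-13 + 8\right) \left(- \frac{1}{5}\right) \left(-2\right)\right)} = \sqrt{2304 - \left(16 - \left(-5\right) \left(- \frac{1}{5}\right) \left(-2\right)\right)} = \sqrt{2304 + \left(-16 + 1 \left(-2\right)\right)} = \sqrt{2304 - 18} = \sqrt{2286} = 3 \sqrt{254}$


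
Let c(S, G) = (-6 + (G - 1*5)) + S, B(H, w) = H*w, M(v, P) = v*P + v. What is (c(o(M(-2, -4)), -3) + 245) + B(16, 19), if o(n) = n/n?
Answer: 536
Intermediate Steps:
M(v, P) = v + P*v (M(v, P) = P*v + v = v + P*v)
o(n) = 1
c(S, G) = -11 + G + S (c(S, G) = (-6 + (G - 5)) + S = (-6 + (-5 + G)) + S = (-11 + G) + S = -11 + G + S)
(c(o(M(-2, -4)), -3) + 245) + B(16, 19) = ((-11 - 3 + 1) + 245) + 16*19 = (-13 + 245) + 304 = 232 + 304 = 536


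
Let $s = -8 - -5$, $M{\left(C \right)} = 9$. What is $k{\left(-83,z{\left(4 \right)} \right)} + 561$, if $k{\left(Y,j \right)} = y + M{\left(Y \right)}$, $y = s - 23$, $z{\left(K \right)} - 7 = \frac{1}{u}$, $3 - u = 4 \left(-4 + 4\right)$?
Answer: $544$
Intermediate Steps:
$u = 3$ ($u = 3 - 4 \left(-4 + 4\right) = 3 - 4 \cdot 0 = 3 - 0 = 3 + 0 = 3$)
$z{\left(K \right)} = \frac{22}{3}$ ($z{\left(K \right)} = 7 + \frac{1}{3} = \frac{22}{3}$)
$s = -3$ ($s = -8 + 5 = -3$)
$y = -26$ ($y = -3 - 23 = -26$)
$k{\left(Y,j \right)} = -17$ ($k{\left(Y,j \right)} = -26 + 9 = -17$)
$k{\left(-83,z{\left(4 \right)} \right)} + 561 = -17 + 561 = 544$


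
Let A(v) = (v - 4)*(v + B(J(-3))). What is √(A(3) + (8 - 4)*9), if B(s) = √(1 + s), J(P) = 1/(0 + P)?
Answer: √(297 - 3*√6)/3 ≈ 5.6730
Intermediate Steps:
J(P) = 1/P
A(v) = (-4 + v)*(v + √6/3) (A(v) = (v - 4)*(v + √(1 + 1/(-3))) = (-4 + v)*(v + √(1 - ⅓)) = (-4 + v)*(v + √(⅔)) = (-4 + v)*(v + √6/3))
√(A(3) + (8 - 4)*9) = √((3² - 4*3 - 4*√6/3 + (⅓)*3*√6) + (8 - 4)*9) = √((9 - 12 - 4*√6/3 + √6) + 4*9) = √((-3 - √6/3) + 36) = √(33 - √6/3)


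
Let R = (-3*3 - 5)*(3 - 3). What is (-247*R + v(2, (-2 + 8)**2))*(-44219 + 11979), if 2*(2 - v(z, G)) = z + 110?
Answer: 1740960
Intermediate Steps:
R = 0 (R = (-9 - 5)*0 = -14*0 = 0)
v(z, G) = -53 - z/2 (v(z, G) = 2 - (z + 110)/2 = 2 - (110 + z)/2 = 2 + (-55 - z/2) = -53 - z/2)
(-247*R + v(2, (-2 + 8)**2))*(-44219 + 11979) = (-247*0 + (-53 - 1/2*2))*(-44219 + 11979) = (0 + (-53 - 1))*(-32240) = (0 - 54)*(-32240) = -54*(-32240) = 1740960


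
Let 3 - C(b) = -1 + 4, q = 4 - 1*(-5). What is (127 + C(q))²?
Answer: 16129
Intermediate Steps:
q = 9 (q = 4 + 5 = 9)
C(b) = 0 (C(b) = 3 - (-1 + 4) = 3 - 1*3 = 3 - 3 = 0)
(127 + C(q))² = (127 + 0)² = 127² = 16129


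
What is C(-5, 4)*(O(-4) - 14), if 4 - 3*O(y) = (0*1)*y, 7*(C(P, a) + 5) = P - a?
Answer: 1672/21 ≈ 79.619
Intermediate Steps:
C(P, a) = -5 - a/7 + P/7 (C(P, a) = -5 + (P - a)/7 = -5 + (-a/7 + P/7) = -5 - a/7 + P/7)
O(y) = 4/3 (O(y) = 4/3 - 0*1*y/3 = 4/3 - 0*y = 4/3 - 1/3*0 = 4/3 + 0 = 4/3)
C(-5, 4)*(O(-4) - 14) = (-5 - 1/7*4 + (1/7)*(-5))*(4/3 - 14) = (-5 - 4/7 - 5/7)*(-38/3) = -44/7*(-38/3) = 1672/21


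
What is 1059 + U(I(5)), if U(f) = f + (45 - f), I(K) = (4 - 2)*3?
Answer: 1104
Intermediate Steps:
I(K) = 6 (I(K) = 2*3 = 6)
U(f) = 45
1059 + U(I(5)) = 1059 + 45 = 1104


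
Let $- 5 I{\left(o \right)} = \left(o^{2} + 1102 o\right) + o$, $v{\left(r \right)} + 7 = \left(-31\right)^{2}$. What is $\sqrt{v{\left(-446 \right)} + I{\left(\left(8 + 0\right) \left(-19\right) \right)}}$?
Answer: $\frac{\sqrt{746610}}{5} \approx 172.81$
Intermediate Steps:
$v{\left(r \right)} = 954$ ($v{\left(r \right)} = -7 + \left(-31\right)^{2} = -7 + 961 = 954$)
$I{\left(o \right)} = - \frac{1103 o}{5} - \frac{o^{2}}{5}$ ($I{\left(o \right)} = - \frac{\left(o^{2} + 1102 o\right) + o}{5} = - \frac{o^{2} + 1103 o}{5} = - \frac{1103 o}{5} - \frac{o^{2}}{5}$)
$\sqrt{v{\left(-446 \right)} + I{\left(\left(8 + 0\right) \left(-19\right) \right)}} = \sqrt{954 - \frac{\left(8 + 0\right) \left(-19\right) \left(1103 + \left(8 + 0\right) \left(-19\right)\right)}{5}} = \sqrt{954 - \frac{8 \left(-19\right) \left(1103 + 8 \left(-19\right)\right)}{5}} = \sqrt{954 - - \frac{152 \left(1103 - 152\right)}{5}} = \sqrt{954 - \left(- \frac{152}{5}\right) 951} = \sqrt{954 + \frac{144552}{5}} = \sqrt{\frac{149322}{5}} = \frac{\sqrt{746610}}{5}$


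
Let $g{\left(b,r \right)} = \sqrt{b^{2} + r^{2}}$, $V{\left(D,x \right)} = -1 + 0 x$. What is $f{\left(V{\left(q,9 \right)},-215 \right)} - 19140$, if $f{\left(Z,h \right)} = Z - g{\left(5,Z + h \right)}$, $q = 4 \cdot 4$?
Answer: $-19141 - \sqrt{46681} \approx -19357.0$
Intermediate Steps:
$q = 16$
$V{\left(D,x \right)} = -1$ ($V{\left(D,x \right)} = -1 + 0 = -1$)
$f{\left(Z,h \right)} = Z - \sqrt{25 + \left(Z + h\right)^{2}}$ ($f{\left(Z,h \right)} = Z - \sqrt{5^{2} + \left(Z + h\right)^{2}} = Z - \sqrt{25 + \left(Z + h\right)^{2}}$)
$f{\left(V{\left(q,9 \right)},-215 \right)} - 19140 = \left(-1 - \sqrt{25 + \left(-1 - 215\right)^{2}}\right) - 19140 = \left(-1 - \sqrt{25 + \left(-216\right)^{2}}\right) - 19140 = \left(-1 - \sqrt{25 + 46656}\right) - 19140 = \left(-1 - \sqrt{46681}\right) - 19140 = -19141 - \sqrt{46681}$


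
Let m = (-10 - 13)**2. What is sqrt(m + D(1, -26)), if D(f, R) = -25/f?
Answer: 6*sqrt(14) ≈ 22.450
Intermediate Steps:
m = 529 (m = (-23)**2 = 529)
sqrt(m + D(1, -26)) = sqrt(529 - 25/1) = sqrt(529 - 25*1) = sqrt(529 - 25) = sqrt(504) = 6*sqrt(14)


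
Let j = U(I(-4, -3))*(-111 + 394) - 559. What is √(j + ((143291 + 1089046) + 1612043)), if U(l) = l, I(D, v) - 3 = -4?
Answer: √2843538 ≈ 1686.3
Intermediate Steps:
I(D, v) = -1 (I(D, v) = 3 - 4 = -1)
j = -842 (j = -(-111 + 394) - 559 = -1*283 - 559 = -283 - 559 = -842)
√(j + ((143291 + 1089046) + 1612043)) = √(-842 + ((143291 + 1089046) + 1612043)) = √(-842 + (1232337 + 1612043)) = √(-842 + 2844380) = √2843538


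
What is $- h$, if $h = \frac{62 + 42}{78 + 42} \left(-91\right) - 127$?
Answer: $\frac{3088}{15} \approx 205.87$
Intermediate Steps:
$h = - \frac{3088}{15}$ ($h = \frac{104}{120} \left(-91\right) - 127 = 104 \cdot \frac{1}{120} \left(-91\right) - 127 = \frac{13}{15} \left(-91\right) - 127 = - \frac{1183}{15} - 127 = - \frac{3088}{15} \approx -205.87$)
$- h = \left(-1\right) \left(- \frac{3088}{15}\right) = \frac{3088}{15}$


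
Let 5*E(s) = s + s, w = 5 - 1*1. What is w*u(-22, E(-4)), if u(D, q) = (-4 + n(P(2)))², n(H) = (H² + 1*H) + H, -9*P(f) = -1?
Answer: 372100/6561 ≈ 56.714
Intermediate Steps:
w = 4 (w = 5 - 1 = 4)
P(f) = ⅑ (P(f) = -⅑*(-1) = ⅑)
n(H) = H² + 2*H (n(H) = (H² + H) + H = (H + H²) + H = H² + 2*H)
E(s) = 2*s/5 (E(s) = (s + s)/5 = (2*s)/5 = 2*s/5)
u(D, q) = 93025/6561 (u(D, q) = (-4 + (2 + ⅑)/9)² = (-4 + (⅑)*(19/9))² = (-4 + 19/81)² = (-305/81)² = 93025/6561)
w*u(-22, E(-4)) = 4*(93025/6561) = 372100/6561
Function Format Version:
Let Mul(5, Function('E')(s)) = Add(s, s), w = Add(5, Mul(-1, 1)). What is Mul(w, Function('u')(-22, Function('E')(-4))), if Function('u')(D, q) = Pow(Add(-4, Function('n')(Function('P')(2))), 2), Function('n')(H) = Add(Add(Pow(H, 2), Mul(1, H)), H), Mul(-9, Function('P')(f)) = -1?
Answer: Rational(372100, 6561) ≈ 56.714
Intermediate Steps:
w = 4 (w = Add(5, -1) = 4)
Function('P')(f) = Rational(1, 9) (Function('P')(f) = Mul(Rational(-1, 9), -1) = Rational(1, 9))
Function('n')(H) = Add(Pow(H, 2), Mul(2, H)) (Function('n')(H) = Add(Add(Pow(H, 2), H), H) = Add(Add(H, Pow(H, 2)), H) = Add(Pow(H, 2), Mul(2, H)))
Function('E')(s) = Mul(Rational(2, 5), s) (Function('E')(s) = Mul(Rational(1, 5), Add(s, s)) = Mul(Rational(1, 5), Mul(2, s)) = Mul(Rational(2, 5), s))
Function('u')(D, q) = Rational(93025, 6561) (Function('u')(D, q) = Pow(Add(-4, Mul(Rational(1, 9), Add(2, Rational(1, 9)))), 2) = Pow(Add(-4, Mul(Rational(1, 9), Rational(19, 9))), 2) = Pow(Add(-4, Rational(19, 81)), 2) = Pow(Rational(-305, 81), 2) = Rational(93025, 6561))
Mul(w, Function('u')(-22, Function('E')(-4))) = Mul(4, Rational(93025, 6561)) = Rational(372100, 6561)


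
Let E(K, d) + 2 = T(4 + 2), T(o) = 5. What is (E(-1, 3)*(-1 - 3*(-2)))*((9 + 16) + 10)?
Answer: 525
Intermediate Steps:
E(K, d) = 3 (E(K, d) = -2 + 5 = 3)
(E(-1, 3)*(-1 - 3*(-2)))*((9 + 16) + 10) = (3*(-1 - 3*(-2)))*((9 + 16) + 10) = (3*(-1 + 6))*(25 + 10) = (3*5)*35 = 15*35 = 525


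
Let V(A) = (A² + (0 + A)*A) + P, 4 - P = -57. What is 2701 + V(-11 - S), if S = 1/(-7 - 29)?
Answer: 1945801/648 ≈ 3002.8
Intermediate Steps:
P = 61 (P = 4 - 1*(-57) = 4 + 57 = 61)
S = -1/36 (S = 1/(-36) = -1/36 ≈ -0.027778)
V(A) = 61 + 2*A² (V(A) = (A² + (0 + A)*A) + 61 = (A² + A*A) + 61 = (A² + A²) + 61 = 2*A² + 61 = 61 + 2*A²)
2701 + V(-11 - S) = 2701 + (61 + 2*(-11 - 1*(-1/36))²) = 2701 + (61 + 2*(-11 + 1/36)²) = 2701 + (61 + 2*(-395/36)²) = 2701 + (61 + 2*(156025/1296)) = 2701 + (61 + 156025/648) = 2701 + 195553/648 = 1945801/648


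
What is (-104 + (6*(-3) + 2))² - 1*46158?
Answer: -31758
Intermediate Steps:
(-104 + (6*(-3) + 2))² - 1*46158 = (-104 + (-18 + 2))² - 46158 = (-104 - 16)² - 46158 = (-120)² - 46158 = 14400 - 46158 = -31758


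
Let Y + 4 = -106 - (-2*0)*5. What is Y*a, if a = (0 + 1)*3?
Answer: -330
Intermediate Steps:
a = 3 (a = 1*3 = 3)
Y = -110 (Y = -4 + (-106 - (-2*0)*5) = -4 + (-106 - 0*5) = -4 + (-106 - 1*0) = -4 + (-106 + 0) = -4 - 106 = -110)
Y*a = -110*3 = -330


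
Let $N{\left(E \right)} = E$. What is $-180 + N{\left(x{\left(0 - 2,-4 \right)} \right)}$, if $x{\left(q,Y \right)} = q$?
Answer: $-182$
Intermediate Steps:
$-180 + N{\left(x{\left(0 - 2,-4 \right)} \right)} = -180 + \left(0 - 2\right) = -180 - 2 = -182$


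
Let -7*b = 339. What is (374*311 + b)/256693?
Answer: 813859/1796851 ≈ 0.45294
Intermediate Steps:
b = -339/7 (b = -⅐*339 = -339/7 ≈ -48.429)
(374*311 + b)/256693 = (374*311 - 339/7)/256693 = (116314 - 339/7)*(1/256693) = (813859/7)*(1/256693) = 813859/1796851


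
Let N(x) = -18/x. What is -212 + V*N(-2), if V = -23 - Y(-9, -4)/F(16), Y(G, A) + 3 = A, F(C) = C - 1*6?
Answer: -4127/10 ≈ -412.70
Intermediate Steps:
F(C) = -6 + C (F(C) = C - 6 = -6 + C)
Y(G, A) = -3 + A
V = -223/10 (V = -23 - (-3 - 4)/(-6 + 16) = -23 - (-7)/10 = -23 - 1*(-7/10) = -23 + 7/10 = -223/10 ≈ -22.300)
-212 + V*N(-2) = -212 - (-2007)/(5*(-2)) = -212 - (-2007)*(-1)/(5*2) = -212 - 223/10*9 = -212 - 2007/10 = -4127/10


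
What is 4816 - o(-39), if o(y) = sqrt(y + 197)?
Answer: 4816 - sqrt(158) ≈ 4803.4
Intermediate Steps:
o(y) = sqrt(197 + y)
4816 - o(-39) = 4816 - sqrt(197 - 39) = 4816 - sqrt(158)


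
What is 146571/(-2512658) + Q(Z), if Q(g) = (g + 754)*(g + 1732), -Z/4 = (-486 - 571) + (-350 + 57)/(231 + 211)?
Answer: 3647473685002545533/122720729378 ≈ 2.9722e+7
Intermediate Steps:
Z = 934974/221 (Z = -4*((-486 - 571) + (-350 + 57)/(231 + 211)) = -4*(-1057 - 293/442) = -4*(-467487/442) = 934974/221 ≈ 4230.6)
Q(g) = (754 + g)*(1732 + g)
146571/(-2512658) + Q(Z) = 146571/(-2512658) + (1305928 + (934974/221)**2 + 2486*(934974/221)) = 146571*(-1/2512658) + (1305928 + 874176380676/48841 + 2324345364/221) = -146571/2512658 + 1451639535568/48841 = 3647473685002545533/122720729378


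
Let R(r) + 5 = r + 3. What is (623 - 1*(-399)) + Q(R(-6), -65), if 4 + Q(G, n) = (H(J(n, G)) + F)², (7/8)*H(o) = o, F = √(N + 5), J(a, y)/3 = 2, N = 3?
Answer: 52578/49 + 192*√2/7 ≈ 1111.8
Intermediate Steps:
J(a, y) = 6 (J(a, y) = 3*2 = 6)
F = 2*√2 (F = √(3 + 5) = √8 = 2*√2 ≈ 2.8284)
H(o) = 8*o/7
R(r) = -2 + r (R(r) = -5 + (r + 3) = -5 + (3 + r) = -2 + r)
Q(G, n) = -4 + (48/7 + 2*√2)² (Q(G, n) = -4 + ((8/7)*6 + 2*√2)² = -4 + (48/7 + 2*√2)²)
(623 - 1*(-399)) + Q(R(-6), -65) = (623 - 1*(-399)) + (2500/49 + 192*√2/7) = (623 + 399) + (2500/49 + 192*√2/7) = 1022 + (2500/49 + 192*√2/7) = 52578/49 + 192*√2/7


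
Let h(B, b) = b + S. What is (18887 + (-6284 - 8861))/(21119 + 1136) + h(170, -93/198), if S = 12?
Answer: 17183027/1468830 ≈ 11.698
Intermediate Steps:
h(B, b) = 12 + b (h(B, b) = b + 12 = 12 + b)
(18887 + (-6284 - 8861))/(21119 + 1136) + h(170, -93/198) = (18887 + (-6284 - 8861))/(21119 + 1136) + (12 - 93/198) = (18887 - 15145)/22255 + (12 - 93*1/198) = 3742*(1/22255) + (12 - 31/66) = 3742/22255 + 761/66 = 17183027/1468830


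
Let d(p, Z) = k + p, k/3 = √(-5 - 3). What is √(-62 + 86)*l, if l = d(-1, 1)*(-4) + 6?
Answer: 20*√6 - 96*I*√3 ≈ 48.99 - 166.28*I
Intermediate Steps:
k = 6*I*√2 (k = 3*√(-5 - 3) = 3*√(-8) = 3*(2*I*√2) = 6*I*√2 ≈ 8.4853*I)
d(p, Z) = p + 6*I*√2 (d(p, Z) = 6*I*√2 + p = p + 6*I*√2)
l = 10 - 24*I*√2 (l = (-1 + 6*I*√2)*(-4) + 6 = (4 - 24*I*√2) + 6 = 10 - 24*I*√2 ≈ 10.0 - 33.941*I)
√(-62 + 86)*l = √(-62 + 86)*(10 - 24*I*√2) = √24*(10 - 24*I*√2) = (2*√6)*(10 - 24*I*√2) = 2*√6*(10 - 24*I*√2)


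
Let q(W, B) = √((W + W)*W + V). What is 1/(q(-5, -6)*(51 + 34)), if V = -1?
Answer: 1/595 ≈ 0.0016807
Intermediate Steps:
q(W, B) = √(-1 + 2*W²) (q(W, B) = √((W + W)*W - 1) = √((2*W)*W - 1) = √(2*W² - 1) = √(-1 + 2*W²))
1/(q(-5, -6)*(51 + 34)) = 1/(√(-1 + 2*(-5)²)*(51 + 34)) = 1/(√(-1 + 2*25)*85) = 1/(√(-1 + 50)*85) = 1/(√49*85) = 1/(7*85) = 1/595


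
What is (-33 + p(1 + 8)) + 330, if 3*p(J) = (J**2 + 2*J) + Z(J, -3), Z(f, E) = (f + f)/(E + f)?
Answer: 331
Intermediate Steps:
Z(f, E) = 2*f/(E + f) (Z(f, E) = (2*f)/(E + f) = 2*f/(E + f))
p(J) = J**2/3 + 2*J/3 + 2*J/(3*(-3 + J)) (p(J) = ((J**2 + 2*J) + 2*J/(-3 + J))/3 = (J**2 + 2*J + 2*J/(-3 + J))/3 = J**2/3 + 2*J/3 + 2*J/(3*(-3 + J)))
(-33 + p(1 + 8)) + 330 = (-33 + (1 + 8)*(-4 + (1 + 8)**2 - (1 + 8))/(3*(-3 + (1 + 8)))) + 330 = (-33 + (1/3)*9*(-4 + 9**2 - 1*9)/(-3 + 9)) + 330 = (-33 + (1/3)*9*(-4 + 81 - 9)/6) + 330 = (-33 + (1/3)*9*(1/6)*68) + 330 = (-33 + 34) + 330 = 1 + 330 = 331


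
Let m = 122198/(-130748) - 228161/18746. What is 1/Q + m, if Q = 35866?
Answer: -144012076407971/10988454752366 ≈ -13.106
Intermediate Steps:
m = -4015289767/306375251 (m = 122198*(-1/130748) - 228161*1/18746 = -61099/65374 - 228161/18746 = -4015289767/306375251 ≈ -13.106)
1/Q + m = 1/35866 - 4015289767/306375251 = -144012076407971/10988454752366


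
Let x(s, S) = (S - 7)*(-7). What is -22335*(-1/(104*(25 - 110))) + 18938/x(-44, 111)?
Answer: -353215/12376 ≈ -28.540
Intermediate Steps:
x(s, S) = 49 - 7*S (x(s, S) = (-7 + S)*(-7) = 49 - 7*S)
-22335*(-1/(104*(25 - 110))) + 18938/x(-44, 111) = -22335*(-1/(104*(25 - 110))) + 18938/(49 - 7*111) = -22335/((-85*(-104))) + 18938/(49 - 777) = -22335/8840 + 18938/(-728) = -22335*1/8840 + 18938*(-1/728) = -4467/1768 - 9469/364 = -353215/12376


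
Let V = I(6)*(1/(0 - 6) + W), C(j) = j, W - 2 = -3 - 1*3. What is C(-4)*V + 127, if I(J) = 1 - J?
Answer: 131/3 ≈ 43.667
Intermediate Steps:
W = -4 (W = 2 + (-3 - 1*3) = 2 + (-3 - 3) = 2 - 6 = -4)
V = 125/6 (V = (1 - 1*6)*(1/(0 - 6) - 4) = (1 - 6)*(1/(-6) - 4) = -5*(-⅙ - 4) = -5*(-25/6) = 125/6 ≈ 20.833)
C(-4)*V + 127 = -4*125/6 + 127 = -250/3 + 127 = 131/3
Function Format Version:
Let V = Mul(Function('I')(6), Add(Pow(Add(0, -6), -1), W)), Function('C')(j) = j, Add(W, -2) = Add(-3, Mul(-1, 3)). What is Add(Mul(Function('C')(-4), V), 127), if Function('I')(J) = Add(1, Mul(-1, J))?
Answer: Rational(131, 3) ≈ 43.667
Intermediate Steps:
W = -4 (W = Add(2, Add(-3, Mul(-1, 3))) = Add(2, Add(-3, -3)) = Add(2, -6) = -4)
V = Rational(125, 6) (V = Mul(Add(1, Mul(-1, 6)), Add(Pow(Add(0, -6), -1), -4)) = Mul(Add(1, -6), Add(Pow(-6, -1), -4)) = Mul(-5, Add(Rational(-1, 6), -4)) = Mul(-5, Rational(-25, 6)) = Rational(125, 6) ≈ 20.833)
Add(Mul(Function('C')(-4), V), 127) = Add(Mul(-4, Rational(125, 6)), 127) = Add(Rational(-250, 3), 127) = Rational(131, 3)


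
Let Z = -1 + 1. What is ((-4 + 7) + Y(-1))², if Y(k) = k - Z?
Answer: 4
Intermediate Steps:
Z = 0
Y(k) = k (Y(k) = k - 1*0 = k + 0 = k)
((-4 + 7) + Y(-1))² = ((-4 + 7) - 1)² = (3 - 1)² = 2² = 4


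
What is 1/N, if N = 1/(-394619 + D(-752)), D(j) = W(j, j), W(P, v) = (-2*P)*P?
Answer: -1525627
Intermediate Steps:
W(P, v) = -2*P²
D(j) = -2*j²
N = -1/1525627 (N = 1/(-394619 - 2*(-752)²) = 1/(-394619 - 2*565504) = 1/(-394619 - 1131008) = 1/(-1525627) = -1/1525627 ≈ -6.5547e-7)
1/N = 1/(-1/1525627) = -1525627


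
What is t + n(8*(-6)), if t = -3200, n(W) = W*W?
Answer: -896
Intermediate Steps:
n(W) = W²
t + n(8*(-6)) = -3200 + (8*(-6))² = -3200 + (-48)² = -3200 + 2304 = -896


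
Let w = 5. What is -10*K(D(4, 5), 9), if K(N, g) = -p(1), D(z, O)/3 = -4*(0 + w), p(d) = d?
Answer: 10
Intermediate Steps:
D(z, O) = -60 (D(z, O) = 3*(-4*(0 + 5)) = 3*(-4*5) = 3*(-20) = -60)
K(N, g) = -1 (K(N, g) = -1*1 = -1)
-10*K(D(4, 5), 9) = -10*(-1) = 10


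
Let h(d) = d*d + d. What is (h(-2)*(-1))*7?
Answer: -14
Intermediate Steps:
h(d) = d + d² (h(d) = d² + d = d + d²)
(h(-2)*(-1))*7 = (-2*(1 - 2)*(-1))*7 = (-2*(-1)*(-1))*7 = (2*(-1))*7 = -2*7 = -14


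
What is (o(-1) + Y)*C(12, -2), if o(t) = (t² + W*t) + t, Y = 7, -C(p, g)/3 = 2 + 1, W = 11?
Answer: 36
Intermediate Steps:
C(p, g) = -9 (C(p, g) = -3*(2 + 1) = -3*3 = -9)
o(t) = t² + 12*t (o(t) = (t² + 11*t) + t = t² + 12*t)
(o(-1) + Y)*C(12, -2) = (-(12 - 1) + 7)*(-9) = (-1*11 + 7)*(-9) = (-11 + 7)*(-9) = -4*(-9) = 36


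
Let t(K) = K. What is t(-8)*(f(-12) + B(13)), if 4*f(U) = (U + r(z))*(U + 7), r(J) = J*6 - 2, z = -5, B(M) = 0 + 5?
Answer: -480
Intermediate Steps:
B(M) = 5
r(J) = -2 + 6*J (r(J) = 6*J - 2 = -2 + 6*J)
f(U) = (-32 + U)*(7 + U)/4 (f(U) = ((U + (-2 + 6*(-5)))*(U + 7))/4 = ((U + (-2 - 30))*(7 + U))/4 = ((U - 32)*(7 + U))/4 = ((-32 + U)*(7 + U))/4 = (-32 + U)*(7 + U)/4)
t(-8)*(f(-12) + B(13)) = -8*((-56 - 25/4*(-12) + (¼)*(-12)²) + 5) = -8*((-56 + 75 + (¼)*144) + 5) = -8*((-56 + 75 + 36) + 5) = -8*(55 + 5) = -8*60 = -480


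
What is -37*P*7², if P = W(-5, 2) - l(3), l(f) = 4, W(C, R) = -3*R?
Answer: 18130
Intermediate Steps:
P = -10 (P = -3*2 - 1*4 = -6 - 4 = -10)
-37*P*7² = -37*(-10)*7² = 370*49 = 18130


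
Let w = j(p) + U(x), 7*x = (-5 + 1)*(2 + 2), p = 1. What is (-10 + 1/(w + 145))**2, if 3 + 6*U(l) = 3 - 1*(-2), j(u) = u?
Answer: 19245769/192721 ≈ 99.863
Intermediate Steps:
x = -16/7 (x = ((-5 + 1)*(2 + 2))/7 = (-4*4)/7 = (1/7)*(-16) = -16/7 ≈ -2.2857)
U(l) = 1/3 (U(l) = -1/2 + (3 - 1*(-2))/6 = -1/2 + (3 + 2)/6 = -1/2 + (1/6)*5 = -1/2 + 5/6 = 1/3)
w = 4/3 (w = 1 + 1/3 = 4/3 ≈ 1.3333)
(-10 + 1/(w + 145))**2 = (-10 + 1/(4/3 + 145))**2 = (-10 + 1/(439/3))**2 = (-10 + 3/439)**2 = (-4387/439)**2 = 19245769/192721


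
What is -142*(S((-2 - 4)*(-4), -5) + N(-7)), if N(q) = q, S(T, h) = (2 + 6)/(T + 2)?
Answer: 12354/13 ≈ 950.31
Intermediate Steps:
S(T, h) = 8/(2 + T)
-142*(S((-2 - 4)*(-4), -5) + N(-7)) = -142*(8/(2 + (-2 - 4)*(-4)) - 7) = -142*(8/(2 - 6*(-4)) - 7) = -142*(8/(2 + 24) - 7) = -142*(8/26 - 7) = -142*(8*(1/26) - 7) = -142*(4/13 - 7) = -142*(-87/13) = 12354/13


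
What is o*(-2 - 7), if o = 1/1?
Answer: -9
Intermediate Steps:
o = 1
o*(-2 - 7) = 1*(-2 - 7) = 1*(-9) = -9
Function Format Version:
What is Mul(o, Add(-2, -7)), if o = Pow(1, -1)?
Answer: -9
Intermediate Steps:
o = 1
Mul(o, Add(-2, -7)) = Mul(1, Add(-2, -7)) = Mul(1, -9) = -9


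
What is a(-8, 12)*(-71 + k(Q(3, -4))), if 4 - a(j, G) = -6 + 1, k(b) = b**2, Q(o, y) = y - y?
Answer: -639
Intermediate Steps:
Q(o, y) = 0
a(j, G) = 9 (a(j, G) = 4 - (-6 + 1) = 4 - 1*(-5) = 4 + 5 = 9)
a(-8, 12)*(-71 + k(Q(3, -4))) = 9*(-71 + 0**2) = 9*(-71 + 0) = 9*(-71) = -639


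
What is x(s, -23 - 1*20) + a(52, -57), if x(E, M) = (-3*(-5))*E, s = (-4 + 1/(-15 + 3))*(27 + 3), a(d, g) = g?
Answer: -3789/2 ≈ -1894.5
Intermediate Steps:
s = -245/2 (s = (-4 + 1/(-12))*30 = (-4 - 1/12)*30 = -49/12*30 = -245/2 ≈ -122.50)
x(E, M) = 15*E
x(s, -23 - 1*20) + a(52, -57) = 15*(-245/2) - 57 = -3675/2 - 57 = -3789/2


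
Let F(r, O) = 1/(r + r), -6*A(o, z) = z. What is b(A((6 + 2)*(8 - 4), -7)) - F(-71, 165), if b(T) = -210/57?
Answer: -9921/2698 ≈ -3.6772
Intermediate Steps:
A(o, z) = -z/6
F(r, O) = 1/(2*r)
b(T) = -70/19 (b(T) = -210*1/57 = -70/19)
b(A((6 + 2)*(8 - 4), -7)) - F(-71, 165) = -70/19 - 1/(2*(-71)) = -70/19 - (-1)/(2*71) = -70/19 - 1*(-1/142) = -70/19 + 1/142 = -9921/2698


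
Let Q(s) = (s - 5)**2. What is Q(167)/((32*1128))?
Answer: 2187/3008 ≈ 0.72706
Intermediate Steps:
Q(s) = (-5 + s)**2
Q(167)/((32*1128)) = (-5 + 167)**2/((32*1128)) = 162**2/36096 = 26244*(1/36096) = 2187/3008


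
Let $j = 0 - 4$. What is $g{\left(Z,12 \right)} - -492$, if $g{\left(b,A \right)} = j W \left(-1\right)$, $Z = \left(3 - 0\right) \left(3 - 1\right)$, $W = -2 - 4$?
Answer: $468$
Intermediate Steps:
$j = -4$ ($j = 0 - 4 = -4$)
$W = -6$
$Z = 6$ ($Z = \left(3 + 0\right) 2 = 3 \cdot 2 = 6$)
$g{\left(b,A \right)} = -24$ ($g{\left(b,A \right)} = \left(-4\right) \left(-6\right) \left(-1\right) = 24 \left(-1\right) = -24$)
$g{\left(Z,12 \right)} - -492 = -24 - -492 = -24 + 492 = 468$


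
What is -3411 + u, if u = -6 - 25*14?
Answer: -3767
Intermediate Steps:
u = -356 (u = -6 - 350 = -356)
-3411 + u = -3411 - 356 = -3767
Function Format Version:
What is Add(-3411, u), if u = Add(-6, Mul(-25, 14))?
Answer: -3767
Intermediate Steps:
u = -356 (u = Add(-6, -350) = -356)
Add(-3411, u) = Add(-3411, -356) = -3767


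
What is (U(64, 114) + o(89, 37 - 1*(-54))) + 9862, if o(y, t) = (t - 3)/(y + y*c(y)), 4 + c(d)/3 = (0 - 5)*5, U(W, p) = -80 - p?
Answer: 36999392/3827 ≈ 9668.0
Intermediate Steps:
c(d) = -87 (c(d) = -12 + 3*((0 - 5)*5) = -12 + 3*(-5*5) = -12 + 3*(-25) = -12 - 75 = -87)
o(y, t) = -(-3 + t)/(86*y) (o(y, t) = (t - 3)/(y + y*(-87)) = (-3 + t)/(y - 87*y) = (-3 + t)/((-86*y)) = (-3 + t)*(-1/(86*y)) = -(-3 + t)/(86*y))
(U(64, 114) + o(89, 37 - 1*(-54))) + 9862 = ((-80 - 1*114) + (1/86)*(3 - (37 - 1*(-54)))/89) + 9862 = ((-80 - 114) + (1/86)*(1/89)*(3 - (37 + 54))) + 9862 = (-194 + (1/86)*(1/89)*(3 - 1*91)) + 9862 = (-194 + (1/86)*(1/89)*(3 - 91)) + 9862 = (-194 + (1/86)*(1/89)*(-88)) + 9862 = (-194 - 44/3827) + 9862 = -742482/3827 + 9862 = 36999392/3827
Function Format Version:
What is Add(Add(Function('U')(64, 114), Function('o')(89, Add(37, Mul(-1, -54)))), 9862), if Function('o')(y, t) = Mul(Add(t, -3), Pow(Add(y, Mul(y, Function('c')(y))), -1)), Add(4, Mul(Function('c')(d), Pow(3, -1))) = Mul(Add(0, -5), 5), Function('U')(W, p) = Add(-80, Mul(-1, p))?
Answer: Rational(36999392, 3827) ≈ 9668.0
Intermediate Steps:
Function('c')(d) = -87 (Function('c')(d) = Add(-12, Mul(3, Mul(Add(0, -5), 5))) = Add(-12, Mul(3, Mul(-5, 5))) = Add(-12, Mul(3, -25)) = Add(-12, -75) = -87)
Function('o')(y, t) = Mul(Rational(-1, 86), Pow(y, -1), Add(-3, t)) (Function('o')(y, t) = Mul(Add(t, -3), Pow(Add(y, Mul(y, -87)), -1)) = Mul(Add(-3, t), Pow(Add(y, Mul(-87, y)), -1)) = Mul(Add(-3, t), Pow(Mul(-86, y), -1)) = Mul(Add(-3, t), Mul(Rational(-1, 86), Pow(y, -1))) = Mul(Rational(-1, 86), Pow(y, -1), Add(-3, t)))
Add(Add(Function('U')(64, 114), Function('o')(89, Add(37, Mul(-1, -54)))), 9862) = Add(Add(Add(-80, Mul(-1, 114)), Mul(Rational(1, 86), Pow(89, -1), Add(3, Mul(-1, Add(37, Mul(-1, -54)))))), 9862) = Add(Add(Add(-80, -114), Mul(Rational(1, 86), Rational(1, 89), Add(3, Mul(-1, Add(37, 54))))), 9862) = Add(Add(-194, Mul(Rational(1, 86), Rational(1, 89), Add(3, Mul(-1, 91)))), 9862) = Add(Add(-194, Mul(Rational(1, 86), Rational(1, 89), Add(3, -91))), 9862) = Add(Add(-194, Mul(Rational(1, 86), Rational(1, 89), -88)), 9862) = Add(Add(-194, Rational(-44, 3827)), 9862) = Add(Rational(-742482, 3827), 9862) = Rational(36999392, 3827)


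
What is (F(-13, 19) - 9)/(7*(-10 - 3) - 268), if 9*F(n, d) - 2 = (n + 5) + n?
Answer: 100/3231 ≈ 0.030950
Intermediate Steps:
F(n, d) = 7/9 + 2*n/9 (F(n, d) = 2/9 + ((n + 5) + n)/9 = 2/9 + ((5 + n) + n)/9 = 2/9 + (5 + 2*n)/9 = 2/9 + (5/9 + 2*n/9) = 7/9 + 2*n/9)
(F(-13, 19) - 9)/(7*(-10 - 3) - 268) = ((7/9 + (2/9)*(-13)) - 9)/(7*(-10 - 3) - 268) = ((7/9 - 26/9) - 9)/(7*(-13) - 268) = (-19/9 - 9)/(-91 - 268) = -100/9/(-359) = -100/9*(-1/359) = 100/3231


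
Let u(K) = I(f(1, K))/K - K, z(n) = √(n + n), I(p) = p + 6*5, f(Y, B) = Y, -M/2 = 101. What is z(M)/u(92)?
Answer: -184*I*√101/8433 ≈ -0.21928*I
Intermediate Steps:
M = -202 (M = -2*101 = -202)
I(p) = 30 + p (I(p) = p + 30 = 30 + p)
z(n) = √2*√n (z(n) = √(2*n) = √2*√n)
u(K) = -K + 31/K (u(K) = (30 + 1)/K - K = 31/K - K = -K + 31/K)
z(M)/u(92) = (√2*√(-202))/(-1*92 + 31/92) = (√2*(I*√202))/(-92 + 31*(1/92)) = (2*I*√101)/(-92 + 31/92) = (2*I*√101)/(-8433/92) = (2*I*√101)*(-92/8433) = -184*I*√101/8433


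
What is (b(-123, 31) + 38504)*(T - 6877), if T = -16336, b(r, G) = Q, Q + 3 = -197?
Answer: -889150752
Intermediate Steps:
Q = -200 (Q = -3 - 197 = -200)
b(r, G) = -200
(b(-123, 31) + 38504)*(T - 6877) = (-200 + 38504)*(-16336 - 6877) = 38304*(-23213) = -889150752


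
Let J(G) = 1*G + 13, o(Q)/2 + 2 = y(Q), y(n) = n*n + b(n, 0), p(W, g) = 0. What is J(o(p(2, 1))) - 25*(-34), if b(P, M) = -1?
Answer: 857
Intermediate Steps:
y(n) = -1 + n² (y(n) = n*n - 1 = n² - 1 = -1 + n²)
o(Q) = -6 + 2*Q² (o(Q) = -4 + 2*(-1 + Q²) = -4 + (-2 + 2*Q²) = -6 + 2*Q²)
J(G) = 13 + G (J(G) = G + 13 = 13 + G)
J(o(p(2, 1))) - 25*(-34) = (13 + (-6 + 2*0²)) - 25*(-34) = (13 + (-6 + 2*0)) + 850 = (13 + (-6 + 0)) + 850 = (13 - 6) + 850 = 7 + 850 = 857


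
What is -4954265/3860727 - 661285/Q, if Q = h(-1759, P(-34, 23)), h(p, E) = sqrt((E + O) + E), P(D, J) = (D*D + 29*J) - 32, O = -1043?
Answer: -4954265/3860727 - 661285*sqrt(2539)/2539 ≈ -13125.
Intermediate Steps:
P(D, J) = -32 + D**2 + 29*J (P(D, J) = (D**2 + 29*J) - 32 = -32 + D**2 + 29*J)
h(p, E) = sqrt(-1043 + 2*E) (h(p, E) = sqrt((E - 1043) + E) = sqrt((-1043 + E) + E) = sqrt(-1043 + 2*E))
Q = sqrt(2539) (Q = sqrt(-1043 + 2*(-32 + (-34)**2 + 29*23)) = sqrt(-1043 + 2*(-32 + 1156 + 667)) = sqrt(-1043 + 2*1791) = sqrt(-1043 + 3582) = sqrt(2539) ≈ 50.388)
-4954265/3860727 - 661285/Q = -4954265/3860727 - 661285*sqrt(2539)/2539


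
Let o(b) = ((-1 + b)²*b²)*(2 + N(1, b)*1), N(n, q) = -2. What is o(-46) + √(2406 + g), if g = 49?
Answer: √2455 ≈ 49.548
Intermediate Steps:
o(b) = 0 (o(b) = ((-1 + b)²*b²)*(2 - 2*1) = (b²*(-1 + b)²)*(2 - 2) = (b²*(-1 + b)²)*0 = 0)
o(-46) + √(2406 + g) = 0 + √(2406 + 49) = 0 + √2455 = √2455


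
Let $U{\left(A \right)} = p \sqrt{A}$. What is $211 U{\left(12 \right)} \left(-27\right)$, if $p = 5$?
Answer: $- 56970 \sqrt{3} \approx -98675.0$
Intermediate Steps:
$U{\left(A \right)} = 5 \sqrt{A}$
$211 U{\left(12 \right)} \left(-27\right) = 211 \cdot 5 \sqrt{12} \left(-27\right) = 211 \cdot 5 \cdot 2 \sqrt{3} \left(-27\right) = 211 \cdot 10 \sqrt{3} \left(-27\right) = 2110 \sqrt{3} \left(-27\right) = - 56970 \sqrt{3}$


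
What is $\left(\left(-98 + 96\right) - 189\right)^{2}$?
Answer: $36481$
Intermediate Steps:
$\left(\left(-98 + 96\right) - 189\right)^{2} = \left(-2 - 189\right)^{2} = \left(-191\right)^{2} = 36481$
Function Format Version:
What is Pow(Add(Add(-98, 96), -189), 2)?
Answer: 36481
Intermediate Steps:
Pow(Add(Add(-98, 96), -189), 2) = Pow(Add(-2, -189), 2) = Pow(-191, 2) = 36481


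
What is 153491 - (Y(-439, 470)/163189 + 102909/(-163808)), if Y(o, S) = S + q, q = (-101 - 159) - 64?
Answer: 4103086564519425/26731663712 ≈ 1.5349e+5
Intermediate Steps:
q = -324 (q = -260 - 64 = -324)
Y(o, S) = -324 + S (Y(o, S) = S - 324 = -324 + S)
153491 - (Y(-439, 470)/163189 + 102909/(-163808)) = 153491 - ((-324 + 470)/163189 + 102909/(-163808)) = 153491 - (146*(1/163189) + 102909*(-1/163808)) = 153491 - (146/163189 - 102909/163808) = 153491 - 1*(-16769700833/26731663712) = 153491 + 16769700833/26731663712 = 4103086564519425/26731663712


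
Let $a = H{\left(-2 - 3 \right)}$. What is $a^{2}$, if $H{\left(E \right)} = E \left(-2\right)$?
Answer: $100$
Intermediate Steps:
$H{\left(E \right)} = - 2 E$
$a = 10$ ($a = - 2 \left(-2 - 3\right) = \left(-2\right) \left(-5\right) = 10$)
$a^{2} = 10^{2} = 100$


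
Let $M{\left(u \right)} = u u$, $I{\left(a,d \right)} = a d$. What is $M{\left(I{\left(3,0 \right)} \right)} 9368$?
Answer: $0$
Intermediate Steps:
$M{\left(u \right)} = u^{2}$
$M{\left(I{\left(3,0 \right)} \right)} 9368 = \left(3 \cdot 0\right)^{2} \cdot 9368 = 0^{2} \cdot 9368 = 0 \cdot 9368 = 0$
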